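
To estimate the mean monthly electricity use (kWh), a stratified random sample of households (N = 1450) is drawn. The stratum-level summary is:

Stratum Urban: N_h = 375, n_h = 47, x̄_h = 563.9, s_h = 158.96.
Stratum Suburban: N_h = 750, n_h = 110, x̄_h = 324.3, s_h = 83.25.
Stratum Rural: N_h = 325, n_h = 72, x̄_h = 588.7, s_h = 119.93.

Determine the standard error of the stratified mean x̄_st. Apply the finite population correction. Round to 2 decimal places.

SE(x̄_st) ≈ 7.32

V̂(x̄_st) = Σ W_h² (1 − n_h/N_h) s_h²/n_h, with W_h = N_h/N and N = 1450:
  stratum Urban: (375/1450)²·(1 − 47/375)·158.96²/47 = 31.4519
  stratum Suburban: (750/1450)²·(1 − 110/750)·83.25²/110 = 14.384
  stratum Rural: (325/1450)²·(1 − 72/325)·119.93²/72 = 7.81252
V̂(x̄_st) = 53.6485
SE(x̄_st) = √53.6485 = 7.32451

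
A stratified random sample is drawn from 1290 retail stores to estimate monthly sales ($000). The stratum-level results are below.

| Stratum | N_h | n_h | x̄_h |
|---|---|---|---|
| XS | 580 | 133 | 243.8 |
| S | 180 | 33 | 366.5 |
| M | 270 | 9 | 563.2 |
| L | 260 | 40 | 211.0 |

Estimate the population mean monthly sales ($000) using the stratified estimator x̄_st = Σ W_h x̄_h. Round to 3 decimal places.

x̄_st ≈ 321.161

N = Σ N_h = 1290. Stratum weights W_h = N_h/N.
x̄_st = (580·243.8 + 180·366.5 + 270·563.2 + 260·211.0) / 1290 = 321.16124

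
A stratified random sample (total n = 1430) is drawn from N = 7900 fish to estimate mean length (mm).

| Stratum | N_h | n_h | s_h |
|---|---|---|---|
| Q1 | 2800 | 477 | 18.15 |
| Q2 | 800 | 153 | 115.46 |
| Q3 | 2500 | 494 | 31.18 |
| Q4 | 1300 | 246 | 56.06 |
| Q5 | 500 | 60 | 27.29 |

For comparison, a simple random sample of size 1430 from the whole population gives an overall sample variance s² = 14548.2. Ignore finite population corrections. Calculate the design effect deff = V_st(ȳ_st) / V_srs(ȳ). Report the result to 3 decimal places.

V̂(ȳ_st) = Σ W_h² s_h²/n_h, with W_h = N_h/N and N = 7900:
  stratum Q1: (2800/7900)²·18.15²/477 = 0.0867554
  stratum Q2: (800/7900)²·115.46²/153 = 0.893506
  stratum Q3: (2500/7900)²·31.18²/494 = 0.197084
  stratum Q4: (1300/7900)²·56.06²/246 = 0.345942
  stratum Q5: (500/7900)²·27.29²/60 = 0.0497212
V_st = 1.57301
V_srs = s²/n = 14548.2/1430 = 10.1736
deff = V_st / V_srs = 1.57301/10.1736 = 0.1546

deff ≈ 0.155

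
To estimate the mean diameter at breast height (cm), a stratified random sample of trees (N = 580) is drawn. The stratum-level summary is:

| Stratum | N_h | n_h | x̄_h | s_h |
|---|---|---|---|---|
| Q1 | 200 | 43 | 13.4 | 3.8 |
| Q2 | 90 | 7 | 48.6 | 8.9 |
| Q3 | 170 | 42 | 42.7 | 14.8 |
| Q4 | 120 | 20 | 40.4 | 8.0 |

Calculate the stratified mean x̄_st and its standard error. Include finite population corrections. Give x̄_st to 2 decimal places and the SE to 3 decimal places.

x̄_st ≈ 33.04, SE ≈ 0.857

x̄_st = Σ W_h x̄_h = (200·13.4 + 90·48.6 + 170·42.7 + 120·40.4)/580 = 33.03621
V̂(x̄_st) = Σ W_h² (1 − n_h/N_h) s_h²/n_h, with W_h = N_h/N and N = 580:
  stratum Q1: (200/580)²·(1 − 43/200)·3.8²/43 = 0.0313453
  stratum Q2: (90/580)²·(1 − 7/90)·8.9²/7 = 0.251273
  stratum Q3: (170/580)²·(1 − 42/170)·14.8²/42 = 0.337347
  stratum Q4: (120/580)²·(1 − 20/120)·8.0²/20 = 0.11415
V̂(x̄_st) = 0.734116
SE(x̄_st) = √0.734116 = 0.856806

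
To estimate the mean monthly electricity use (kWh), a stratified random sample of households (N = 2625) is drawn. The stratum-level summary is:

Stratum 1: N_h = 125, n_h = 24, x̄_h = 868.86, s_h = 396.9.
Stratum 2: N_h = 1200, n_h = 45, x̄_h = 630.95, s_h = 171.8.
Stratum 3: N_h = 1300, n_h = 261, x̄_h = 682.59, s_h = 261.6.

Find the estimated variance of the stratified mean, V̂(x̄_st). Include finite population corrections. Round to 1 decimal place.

V̂(x̄_st) = Σ W_h² (1 − n_h/N_h) s_h²/n_h, with W_h = N_h/N and N = 2625:
  stratum 1: (125/2625)²·(1 − 24/125)·396.9²/24 = 12.0261
  stratum 2: (1200/2625)²·(1 − 45/1200)·171.8²/45 = 131.928
  stratum 3: (1300/2625)²·(1 − 261/1300)·261.6²/261 = 51.3967
V̂(x̄_st) = 195.351

V̂(x̄_st) ≈ 195.4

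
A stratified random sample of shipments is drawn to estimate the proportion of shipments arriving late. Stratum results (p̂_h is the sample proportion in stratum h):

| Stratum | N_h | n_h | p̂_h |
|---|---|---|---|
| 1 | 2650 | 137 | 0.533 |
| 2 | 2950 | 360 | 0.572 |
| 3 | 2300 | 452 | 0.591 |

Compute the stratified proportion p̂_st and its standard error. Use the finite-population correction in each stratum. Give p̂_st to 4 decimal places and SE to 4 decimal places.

N = 7900; stratum weights W_h = N_h/N.
p̂_st = Σ W_h p̂_h = (2650·0.533 + 2950·0.572 + 2300·0.591)/7900 = 0.56445
V̂(p̂_st) = Σ W_h² (1 − n_h/N_h) p̂_h(1−p̂_h)/(n_h−1):
  stratum 1: (2650/7900)²·(1 − 137/2650)·0.533·0.467/136 = 0.000195294
  stratum 2: (2950/7900)²·(1 − 360/2950)·0.572·0.428/359 = 8.34859e-05
  stratum 3: (2300/7900)²·(1 − 452/2300)·0.591·0.409/451 = 3.65014e-05
V̂(p̂_st) = 0.000315282; SE = √V̂ = 0.0177562

p̂_st ≈ 0.5644, SE ≈ 0.0178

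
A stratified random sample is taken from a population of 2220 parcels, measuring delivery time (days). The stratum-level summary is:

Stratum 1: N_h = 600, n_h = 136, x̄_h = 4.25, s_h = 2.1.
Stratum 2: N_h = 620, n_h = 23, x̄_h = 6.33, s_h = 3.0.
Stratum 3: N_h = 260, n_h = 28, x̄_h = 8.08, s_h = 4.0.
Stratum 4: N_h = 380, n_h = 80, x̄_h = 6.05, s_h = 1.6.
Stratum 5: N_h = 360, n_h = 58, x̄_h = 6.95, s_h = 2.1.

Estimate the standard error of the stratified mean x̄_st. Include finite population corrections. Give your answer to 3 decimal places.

SE(x̄_st) ≈ 0.202

V̂(x̄_st) = Σ W_h² (1 − n_h/N_h) s_h²/n_h, with W_h = N_h/N and N = 2220:
  stratum 1: (600/2220)²·(1 − 136/600)·2.1²/136 = 0.00183174
  stratum 2: (620/2220)²·(1 − 23/620)·3.0²/23 = 0.0293883
  stratum 3: (260/2220)²·(1 − 28/260)·4.0²/28 = 0.00699387
  stratum 4: (380/2220)²·(1 − 80/380)·1.6²/80 = 0.0007402
  stratum 5: (360/2220)²·(1 − 58/360)·2.1²/58 = 0.00167731
V̂(x̄_st) = 0.0406314
SE(x̄_st) = √0.0406314 = 0.201572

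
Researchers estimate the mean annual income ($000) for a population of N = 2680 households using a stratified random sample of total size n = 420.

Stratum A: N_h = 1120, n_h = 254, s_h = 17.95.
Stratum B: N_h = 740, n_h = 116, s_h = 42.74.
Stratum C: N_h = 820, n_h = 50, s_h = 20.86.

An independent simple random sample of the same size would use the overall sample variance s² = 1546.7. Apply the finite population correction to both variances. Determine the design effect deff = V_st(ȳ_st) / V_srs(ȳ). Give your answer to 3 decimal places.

deff ≈ 0.628

V̂(ȳ_st) = Σ W_h² (1 − n_h/N_h) s_h²/n_h, with W_h = N_h/N and N = 2680:
  stratum A: (1120/2680)²·(1 − 254/1120)·17.95²/254 = 0.171302
  stratum B: (740/2680)²·(1 − 116/740)·42.74²/116 = 1.01241
  stratum C: (820/2680)²·(1 − 50/820)·20.86²/50 = 0.765057
V_st = 1.94877
V_srs = (1 − 420/2680)·1546.7/420 = 3.10549
deff = V_st / V_srs = 1.94877/3.10549 = 0.6275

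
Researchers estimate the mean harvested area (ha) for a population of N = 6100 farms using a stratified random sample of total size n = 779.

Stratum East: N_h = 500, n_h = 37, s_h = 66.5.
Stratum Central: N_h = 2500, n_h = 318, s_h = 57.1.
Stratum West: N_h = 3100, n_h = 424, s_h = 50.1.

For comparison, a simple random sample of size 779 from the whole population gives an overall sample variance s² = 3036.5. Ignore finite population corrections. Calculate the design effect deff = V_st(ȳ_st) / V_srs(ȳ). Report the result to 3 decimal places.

deff ≈ 1.040

V̂(ȳ_st) = Σ W_h² s_h²/n_h, with W_h = N_h/N and N = 6100:
  stratum East: (500/6100)²·66.5²/37 = 0.803012
  stratum Central: (2500/6100)²·57.1²/318 = 1.72213
  stratum West: (3100/6100)²·50.1²/424 = 1.52888
V_st = 4.05402
V_srs = s²/n = 3036.5/779 = 3.89795
deff = V_st / V_srs = 4.05402/3.89795 = 1.0400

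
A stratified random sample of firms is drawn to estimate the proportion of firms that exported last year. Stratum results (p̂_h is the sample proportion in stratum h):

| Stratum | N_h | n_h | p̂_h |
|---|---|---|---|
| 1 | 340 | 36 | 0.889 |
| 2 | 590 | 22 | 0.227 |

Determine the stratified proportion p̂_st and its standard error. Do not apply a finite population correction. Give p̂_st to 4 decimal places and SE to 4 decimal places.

p̂_st ≈ 0.4690, SE ≈ 0.0612

N = 930; stratum weights W_h = N_h/N.
p̂_st = Σ W_h p̂_h = (340·0.889 + 590·0.227)/930 = 0.46902
V̂(p̂_st) = Σ W_h² p̂_h(1−p̂_h)/(n_h−1):
  stratum 1: (340/930)²·0.889·0.111/35 = 0.000376833
  stratum 2: (590/930)²·0.227·0.773/21 = 0.00336298
V̂(p̂_st) = 0.00373981; SE = √V̂ = 0.061154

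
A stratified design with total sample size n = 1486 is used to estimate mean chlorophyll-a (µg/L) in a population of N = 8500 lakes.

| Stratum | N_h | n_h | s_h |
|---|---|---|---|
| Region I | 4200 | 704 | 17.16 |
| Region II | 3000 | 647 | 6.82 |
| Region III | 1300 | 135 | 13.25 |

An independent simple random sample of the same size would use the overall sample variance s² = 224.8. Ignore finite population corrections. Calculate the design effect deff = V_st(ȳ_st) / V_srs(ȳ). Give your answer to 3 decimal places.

V̂(ȳ_st) = Σ W_h² s_h²/n_h, with W_h = N_h/N and N = 8500:
  stratum Region I: (4200/8500)²·17.16²/704 = 0.102123
  stratum Region II: (3000/8500)²·6.82²/647 = 0.00895507
  stratum Region III: (1300/8500)²·13.25²/135 = 0.0304191
V_st = 0.141497
V_srs = s²/n = 224.8/1486 = 0.151279
deff = V_st / V_srs = 0.141497/0.151279 = 0.9353

deff ≈ 0.935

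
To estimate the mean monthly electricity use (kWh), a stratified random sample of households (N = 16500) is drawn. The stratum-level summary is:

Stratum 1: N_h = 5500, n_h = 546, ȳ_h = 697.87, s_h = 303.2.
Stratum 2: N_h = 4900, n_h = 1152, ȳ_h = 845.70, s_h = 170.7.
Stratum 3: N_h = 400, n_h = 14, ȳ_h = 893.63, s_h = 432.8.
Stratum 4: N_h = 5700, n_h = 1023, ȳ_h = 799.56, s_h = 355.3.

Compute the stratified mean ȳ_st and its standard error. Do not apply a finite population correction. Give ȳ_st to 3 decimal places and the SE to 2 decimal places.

ȳ_st ≈ 781.646, SE ≈ 6.60

ȳ_st = Σ W_h ȳ_h = (5500·697.87 + 4900·845.70 + 400·893.63 + 5700·799.56)/16500 = 781.64600
V̂(ȳ_st) = Σ W_h² s_h²/n_h, with W_h = N_h/N and N = 16500:
  stratum 1: (5500/16500)²·303.2²/546 = 18.7078
  stratum 2: (4900/16500)²·170.7²/1152 = 2.23069
  stratum 3: (400/16500)²·432.8²/14 = 7.86319
  stratum 4: (5700/16500)²·355.3²/1023 = 14.7264
V̂(ȳ_st) = 43.5281
SE(ȳ_st) = √43.5281 = 6.59758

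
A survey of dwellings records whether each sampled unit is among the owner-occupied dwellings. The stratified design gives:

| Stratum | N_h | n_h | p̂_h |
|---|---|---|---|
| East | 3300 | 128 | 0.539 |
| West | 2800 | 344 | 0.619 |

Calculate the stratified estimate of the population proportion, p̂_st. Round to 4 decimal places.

p̂_st ≈ 0.5757

N = 6100; stratum weights W_h = N_h/N.
p̂_st = Σ W_h p̂_h = (3300·0.539 + 2800·0.619)/6100 = 0.57572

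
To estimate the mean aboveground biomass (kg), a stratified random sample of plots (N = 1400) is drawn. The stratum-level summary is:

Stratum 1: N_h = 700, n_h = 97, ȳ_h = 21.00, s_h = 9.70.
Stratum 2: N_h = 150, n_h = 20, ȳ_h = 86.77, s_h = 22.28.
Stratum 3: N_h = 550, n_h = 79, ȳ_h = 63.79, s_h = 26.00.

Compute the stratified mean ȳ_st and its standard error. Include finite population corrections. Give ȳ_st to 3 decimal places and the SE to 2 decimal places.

ȳ_st = Σ W_h ȳ_h = (700·21.00 + 150·86.77 + 550·63.79)/1400 = 44.85714
V̂(ȳ_st) = Σ W_h² (1 − n_h/N_h) s_h²/n_h, with W_h = N_h/N and N = 1400:
  stratum 1: (700/1400)²·(1 − 97/700)·9.70²/97 = 0.208896
  stratum 2: (150/1400)²·(1 − 20/150)·22.28²/20 = 0.246933
  stratum 3: (550/1400)²·(1 − 79/550)·26.00²/79 = 1.13096
V̂(ȳ_st) = 1.58679
SE(ȳ_st) = √1.58679 = 1.25968

ȳ_st ≈ 44.857, SE ≈ 1.26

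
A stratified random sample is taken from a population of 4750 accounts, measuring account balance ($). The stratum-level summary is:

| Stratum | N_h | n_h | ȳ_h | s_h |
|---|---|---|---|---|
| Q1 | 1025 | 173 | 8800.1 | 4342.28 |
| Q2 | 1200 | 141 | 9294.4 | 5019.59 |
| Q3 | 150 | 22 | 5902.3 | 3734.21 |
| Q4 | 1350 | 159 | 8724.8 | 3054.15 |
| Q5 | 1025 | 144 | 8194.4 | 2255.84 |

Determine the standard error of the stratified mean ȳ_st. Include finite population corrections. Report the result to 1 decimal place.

V̂(ȳ_st) = Σ W_h² (1 − n_h/N_h) s_h²/n_h, with W_h = N_h/N and N = 4750:
  stratum Q1: (1025/4750)²·(1 − 173/1025)·4342.28²/173 = 4218.58
  stratum Q2: (1200/4750)²·(1 − 141/1200)·5019.59²/141 = 10064.9
  stratum Q3: (150/4750)²·(1 − 22/150)·3734.21²/22 = 539.373
  stratum Q4: (1350/4750)²·(1 − 159/1350)·3054.15²/159 = 4180.63
  stratum Q5: (1025/4750)²·(1 − 144/1025)·2255.84²/144 = 1414.38
V̂(ȳ_st) = 20417.8
SE(ȳ_st) = √20417.8 = 142.891

SE(ȳ_st) ≈ 142.9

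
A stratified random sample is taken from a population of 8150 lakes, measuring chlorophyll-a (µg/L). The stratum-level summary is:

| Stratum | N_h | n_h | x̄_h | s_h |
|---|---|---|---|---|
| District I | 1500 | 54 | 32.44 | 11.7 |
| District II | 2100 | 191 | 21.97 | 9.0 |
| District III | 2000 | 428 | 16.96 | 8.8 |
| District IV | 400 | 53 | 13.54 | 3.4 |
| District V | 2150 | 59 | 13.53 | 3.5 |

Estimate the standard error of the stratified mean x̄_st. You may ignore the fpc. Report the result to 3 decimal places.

SE(x̄_st) ≈ 0.374

V̂(x̄_st) = Σ W_h² s_h²/n_h, with W_h = N_h/N and N = 8150:
  stratum District I: (1500/8150)²·11.7²/54 = 0.0858708
  stratum District II: (2100/8150)²·9.0²/191 = 0.0281563
  stratum District III: (2000/8150)²·8.8²/428 = 0.010896
  stratum District IV: (400/8150)²·3.4²/53 = 0.000525396
  stratum District V: (2150/8150)²·3.5²/59 = 0.0144493
V̂(x̄_st) = 0.139898
SE(x̄_st) = √0.139898 = 0.374029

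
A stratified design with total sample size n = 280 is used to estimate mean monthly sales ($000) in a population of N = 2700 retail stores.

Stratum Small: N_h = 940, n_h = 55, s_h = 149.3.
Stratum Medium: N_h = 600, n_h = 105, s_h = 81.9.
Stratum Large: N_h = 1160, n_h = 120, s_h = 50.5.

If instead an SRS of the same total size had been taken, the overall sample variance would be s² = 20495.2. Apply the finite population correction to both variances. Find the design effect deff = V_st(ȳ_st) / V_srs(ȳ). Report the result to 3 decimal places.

V̂(ȳ_st) = Σ W_h² (1 − n_h/N_h) s_h²/n_h, with W_h = N_h/N and N = 2700:
  stratum Small: (940/2700)²·(1 − 55/940)·149.3²/55 = 46.2488
  stratum Medium: (600/2700)²·(1 − 105/600)·81.9²/105 = 2.6026
  stratum Large: (1160/2700)²·(1 − 120/1160)·50.5²/120 = 3.51694
V_st = 52.3683
V_srs = (1 − 280/2700)·20495.2/280 = 65.6063
deff = V_st / V_srs = 52.3683/65.6063 = 0.7982

deff ≈ 0.798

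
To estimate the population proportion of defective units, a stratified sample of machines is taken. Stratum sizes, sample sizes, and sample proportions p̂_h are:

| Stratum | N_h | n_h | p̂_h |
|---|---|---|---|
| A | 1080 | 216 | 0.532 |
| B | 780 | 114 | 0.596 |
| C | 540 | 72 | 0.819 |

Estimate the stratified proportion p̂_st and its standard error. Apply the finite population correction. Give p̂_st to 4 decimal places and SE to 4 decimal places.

p̂_st ≈ 0.6174, SE ≈ 0.0217

N = 2400; stratum weights W_h = N_h/N.
p̂_st = Σ W_h p̂_h = (1080·0.532 + 780·0.596 + 540·0.819)/2400 = 0.61738
V̂(p̂_st) = Σ W_h² (1 − n_h/N_h) p̂_h(1−p̂_h)/(n_h−1):
  stratum A: (1080/2400)²·(1 − 216/1080)·0.532·0.468/215 = 0.000187601
  stratum B: (780/2400)²·(1 − 114/780)·0.596·0.404/113 = 0.000192174
  stratum C: (540/2400)²·(1 − 72/540)·0.819·0.181/71 = 9.16054e-05
V̂(p̂_st) = 0.00047138; SE = √V̂ = 0.0217113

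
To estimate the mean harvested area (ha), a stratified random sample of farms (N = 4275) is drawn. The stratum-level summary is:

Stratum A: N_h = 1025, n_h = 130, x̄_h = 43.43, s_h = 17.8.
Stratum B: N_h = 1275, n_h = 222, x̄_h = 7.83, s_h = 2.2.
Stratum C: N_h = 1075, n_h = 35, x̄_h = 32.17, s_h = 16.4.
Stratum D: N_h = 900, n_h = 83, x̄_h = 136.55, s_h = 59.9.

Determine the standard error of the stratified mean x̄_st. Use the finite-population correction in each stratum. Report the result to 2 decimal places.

SE(x̄_st) ≈ 1.53

V̂(x̄_st) = Σ W_h² (1 − n_h/N_h) s_h²/n_h, with W_h = N_h/N and N = 4275:
  stratum A: (1025/4275)²·(1 − 130/1025)·17.8²/130 = 0.122341
  stratum B: (1275/4275)²·(1 − 222/1275)·2.2²/222 = 0.00160162
  stratum C: (1075/4275)²·(1 − 35/1075)·16.4²/35 = 0.470099
  stratum D: (900/4275)²·(1 − 83/900)·59.9²/83 = 1.73927
V̂(x̄_st) = 2.33331
SE(x̄_st) = √2.33331 = 1.52752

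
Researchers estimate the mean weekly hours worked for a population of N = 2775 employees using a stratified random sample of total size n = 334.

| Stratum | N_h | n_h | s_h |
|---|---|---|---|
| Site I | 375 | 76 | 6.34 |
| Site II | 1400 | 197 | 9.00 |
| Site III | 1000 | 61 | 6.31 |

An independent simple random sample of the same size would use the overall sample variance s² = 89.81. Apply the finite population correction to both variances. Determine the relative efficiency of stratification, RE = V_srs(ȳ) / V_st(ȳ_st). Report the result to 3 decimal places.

V̂(ȳ_st) = Σ W_h² (1 − n_h/N_h) s_h²/n_h, with W_h = N_h/N and N = 2775:
  stratum Site I: (375/2775)²·(1 − 76/375)·6.34²/76 = 0.0077009
  stratum Site II: (1400/2775)²·(1 − 197/1400)·9.00²/197 = 0.0899262
  stratum Site III: (1000/2775)²·(1 − 61/1000)·6.31²/61 = 0.0795918
V_st = 0.177219
V_srs = (1 − 334/2775)·89.81/334 = 0.236528
Relative efficiency = V_srs / V_st = 0.236528/0.177219 = 1.3347

RE ≈ 1.335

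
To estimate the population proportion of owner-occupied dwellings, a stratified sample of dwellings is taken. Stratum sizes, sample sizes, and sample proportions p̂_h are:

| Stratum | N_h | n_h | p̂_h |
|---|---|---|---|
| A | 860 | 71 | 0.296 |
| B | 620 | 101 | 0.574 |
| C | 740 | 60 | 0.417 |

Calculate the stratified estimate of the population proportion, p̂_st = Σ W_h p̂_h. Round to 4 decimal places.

N = 2220; stratum weights W_h = N_h/N.
p̂_st = Σ W_h p̂_h = (860·0.296 + 620·0.574 + 740·0.417)/2220 = 0.41397

p̂_st ≈ 0.4140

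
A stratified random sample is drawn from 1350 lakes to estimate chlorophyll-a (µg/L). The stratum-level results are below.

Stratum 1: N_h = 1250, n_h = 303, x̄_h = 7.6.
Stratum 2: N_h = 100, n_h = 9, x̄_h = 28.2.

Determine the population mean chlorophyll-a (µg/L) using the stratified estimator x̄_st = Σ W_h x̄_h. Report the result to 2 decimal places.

x̄_st ≈ 9.13

N = Σ N_h = 1350. Stratum weights W_h = N_h/N.
x̄_st = (1250·7.6 + 100·28.2) / 1350 = 9.1259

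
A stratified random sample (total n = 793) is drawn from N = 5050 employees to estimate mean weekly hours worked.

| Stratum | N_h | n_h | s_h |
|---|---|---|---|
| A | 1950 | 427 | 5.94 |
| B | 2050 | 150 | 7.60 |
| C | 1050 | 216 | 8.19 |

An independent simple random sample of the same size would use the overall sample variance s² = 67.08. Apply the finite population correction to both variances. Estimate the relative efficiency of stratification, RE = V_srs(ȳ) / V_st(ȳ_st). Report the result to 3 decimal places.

RE ≈ 0.902

V̂(ȳ_st) = Σ W_h² (1 − n_h/N_h) s_h²/n_h, with W_h = N_h/N and N = 5050:
  stratum A: (1950/5050)²·(1 − 427/1950)·5.94²/427 = 0.0096227
  stratum B: (2050/5050)²·(1 − 150/2050)·7.60²/150 = 0.0588113
  stratum C: (1050/5050)²·(1 − 216/1050)·8.19²/216 = 0.0106632
V_st = 0.0790972
V_srs = (1 − 793/5050)·67.08/793 = 0.071307
Relative efficiency = V_srs / V_st = 0.071307/0.0790972 = 0.9015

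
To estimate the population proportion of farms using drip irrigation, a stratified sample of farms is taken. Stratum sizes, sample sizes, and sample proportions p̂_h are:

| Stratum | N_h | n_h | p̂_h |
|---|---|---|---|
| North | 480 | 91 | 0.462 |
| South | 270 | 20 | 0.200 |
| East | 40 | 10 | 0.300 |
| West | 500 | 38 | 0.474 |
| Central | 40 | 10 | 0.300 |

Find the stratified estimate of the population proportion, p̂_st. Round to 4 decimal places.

N = 1330; stratum weights W_h = N_h/N.
p̂_st = Σ W_h p̂_h = (480·0.462 + 270·0.200 + 40·0.300 + 500·0.474 + 40·0.300)/1330 = 0.40358

p̂_st ≈ 0.4036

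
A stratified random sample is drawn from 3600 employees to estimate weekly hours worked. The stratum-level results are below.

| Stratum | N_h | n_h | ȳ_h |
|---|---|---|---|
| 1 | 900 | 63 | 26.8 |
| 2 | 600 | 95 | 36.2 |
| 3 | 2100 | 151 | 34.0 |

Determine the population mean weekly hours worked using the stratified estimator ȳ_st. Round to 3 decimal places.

N = Σ N_h = 3600. Stratum weights W_h = N_h/N.
ȳ_st = (900·26.8 + 600·36.2 + 2100·34.0) / 3600 = 32.56667

ȳ_st ≈ 32.567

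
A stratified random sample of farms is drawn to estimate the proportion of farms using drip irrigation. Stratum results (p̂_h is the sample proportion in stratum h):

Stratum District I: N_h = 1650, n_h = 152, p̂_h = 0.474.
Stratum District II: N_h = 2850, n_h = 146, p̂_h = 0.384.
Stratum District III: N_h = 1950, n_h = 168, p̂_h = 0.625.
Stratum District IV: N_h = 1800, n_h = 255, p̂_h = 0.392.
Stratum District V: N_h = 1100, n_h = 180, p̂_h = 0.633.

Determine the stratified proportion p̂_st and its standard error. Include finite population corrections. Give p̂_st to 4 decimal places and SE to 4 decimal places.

N = 9350; stratum weights W_h = N_h/N.
p̂_st = Σ W_h p̂_h = (1650·0.474 + 2850·0.384 + 1950·0.625 + 1800·0.392 + 1100·0.633)/9350 = 0.48098
V̂(p̂_st) = Σ W_h² (1 − n_h/N_h) p̂_h(1−p̂_h)/(n_h−1):
  stratum District I: (1650/9350)²·(1 − 152/1650)·0.474·0.526/151 = 4.66831e-05
  stratum District II: (2850/9350)²·(1 − 146/2850)·0.384·0.616/145 = 0.000143804
  stratum District III: (1950/9350)²·(1 − 168/1950)·0.625·0.375/167 = 5.57845e-05
  stratum District IV: (1800/9350)²·(1 − 255/1800)·0.392·0.608/254 = 2.98493e-05
  stratum District V: (1100/9350)²·(1 − 180/1100)·0.633·0.367/179 = 1.50236e-05
V̂(p̂_st) = 0.000291145; SE = √V̂ = 0.017063

p̂_st ≈ 0.4810, SE ≈ 0.0171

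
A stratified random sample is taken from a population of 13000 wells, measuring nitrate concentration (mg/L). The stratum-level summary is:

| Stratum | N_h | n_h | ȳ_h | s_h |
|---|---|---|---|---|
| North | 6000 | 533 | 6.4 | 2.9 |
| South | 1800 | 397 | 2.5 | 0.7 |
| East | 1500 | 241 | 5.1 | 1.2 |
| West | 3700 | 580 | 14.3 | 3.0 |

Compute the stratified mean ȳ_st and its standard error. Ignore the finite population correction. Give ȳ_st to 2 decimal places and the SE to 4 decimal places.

ȳ_st = Σ W_h ȳ_h = (6000·6.4 + 1800·2.5 + 1500·5.1 + 3700·14.3)/13000 = 7.95846
V̂(ȳ_st) = Σ W_h² s_h²/n_h, with W_h = N_h/N and N = 13000:
  stratum North: (6000/13000)²·2.9²/533 = 0.00336112
  stratum South: (1800/13000)²·0.7²/397 = 2.36627e-05
  stratum East: (1500/13000)²·1.2²/241 = 7.95502e-05
  stratum West: (3700/13000)²·3.0²/580 = 0.00125699
V̂(ȳ_st) = 0.00472133
SE(ȳ_st) = √0.00472133 = 0.0687119

ȳ_st ≈ 7.96, SE ≈ 0.0687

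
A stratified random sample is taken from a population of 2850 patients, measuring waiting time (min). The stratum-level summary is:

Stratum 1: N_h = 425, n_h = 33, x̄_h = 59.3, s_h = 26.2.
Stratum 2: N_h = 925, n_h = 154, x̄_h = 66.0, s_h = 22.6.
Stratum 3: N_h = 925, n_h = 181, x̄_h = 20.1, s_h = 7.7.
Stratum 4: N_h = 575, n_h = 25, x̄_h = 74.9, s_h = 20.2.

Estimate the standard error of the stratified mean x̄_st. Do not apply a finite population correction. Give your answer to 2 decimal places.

SE(x̄_st) ≈ 1.23

V̂(x̄_st) = Σ W_h² s_h²/n_h, with W_h = N_h/N and N = 2850:
  stratum 1: (425/2850)²·26.2²/33 = 0.462569
  stratum 2: (925/2850)²·22.6²/154 = 0.349373
  stratum 3: (925/2850)²·7.7²/181 = 0.0345062
  stratum 4: (575/2850)²·20.2²/25 = 0.664368
V̂(x̄_st) = 1.51082
SE(x̄_st) = √1.51082 = 1.22915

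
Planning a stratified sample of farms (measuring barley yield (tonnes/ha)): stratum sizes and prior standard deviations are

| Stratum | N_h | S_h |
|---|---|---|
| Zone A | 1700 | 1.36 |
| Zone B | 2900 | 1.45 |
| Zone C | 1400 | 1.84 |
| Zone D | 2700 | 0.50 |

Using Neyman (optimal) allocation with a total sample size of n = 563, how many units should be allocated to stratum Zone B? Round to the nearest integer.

227

Neyman allocation: n_h = n · N_h S_h / Σ N_i S_i, with n = 563.
  stratum Zone A: N_h·S_h = 1700·1.36 = 2312.00
  stratum Zone B: N_h·S_h = 2900·1.45 = 4205.00
  stratum Zone C: N_h·S_h = 1400·1.84 = 2576.00
  stratum Zone D: N_h·S_h = 2700·0.50 = 1350.00
Σ N_h S_h = 10443.00
n for stratum Zone B = 563·4205.00/10443.00 = 226.699 → 227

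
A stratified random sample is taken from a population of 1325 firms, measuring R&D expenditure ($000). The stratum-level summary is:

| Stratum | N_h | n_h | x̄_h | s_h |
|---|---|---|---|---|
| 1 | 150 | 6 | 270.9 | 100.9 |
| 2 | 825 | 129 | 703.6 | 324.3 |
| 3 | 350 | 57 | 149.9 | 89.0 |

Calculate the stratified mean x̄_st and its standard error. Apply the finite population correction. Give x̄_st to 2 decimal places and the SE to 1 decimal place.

x̄_st ≈ 508.35, SE ≈ 17.2

x̄_st = Σ W_h x̄_h = (150·270.9 + 825·703.6 + 350·149.9)/1325 = 508.35472
V̂(x̄_st) = Σ W_h² (1 − n_h/N_h) s_h²/n_h, with W_h = N_h/N and N = 1325:
  stratum 1: (150/1325)²·(1 − 6/150)·100.9²/6 = 20.8763
  stratum 2: (825/1325)²·(1 − 129/825)·324.3²/129 = 266.646
  stratum 3: (350/1325)²·(1 − 57/350)·89.0²/57 = 8.11725
V̂(x̄_st) = 295.64
SE(x̄_st) = √295.64 = 17.1942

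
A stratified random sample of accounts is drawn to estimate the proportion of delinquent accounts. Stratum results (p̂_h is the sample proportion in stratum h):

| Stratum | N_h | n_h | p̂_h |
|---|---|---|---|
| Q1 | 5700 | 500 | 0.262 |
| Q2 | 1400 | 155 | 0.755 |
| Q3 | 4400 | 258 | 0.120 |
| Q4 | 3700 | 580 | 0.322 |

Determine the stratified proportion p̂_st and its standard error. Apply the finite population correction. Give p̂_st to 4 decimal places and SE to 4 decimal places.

p̂_st ≈ 0.2809, SE ≈ 0.0105

N = 15200; stratum weights W_h = N_h/N.
p̂_st = Σ W_h p̂_h = (5700·0.262 + 1400·0.755 + 4400·0.120 + 3700·0.322)/15200 = 0.28091
V̂(p̂_st) = Σ W_h² (1 − n_h/N_h) p̂_h(1−p̂_h)/(n_h−1):
  stratum Q1: (5700/15200)²·(1 − 500/5700)·0.262·0.738/499 = 4.97105e-05
  stratum Q2: (1400/15200)²·(1 − 155/1400)·0.755·0.245/154 = 9.06155e-06
  stratum Q3: (4400/15200)²·(1 − 258/4400)·0.120·0.880/257 = 3.2412e-05
  stratum Q4: (3700/15200)²·(1 − 580/3700)·0.322·0.678/579 = 1.88398e-05
V̂(p̂_st) = 0.000110024; SE = √V̂ = 0.0104892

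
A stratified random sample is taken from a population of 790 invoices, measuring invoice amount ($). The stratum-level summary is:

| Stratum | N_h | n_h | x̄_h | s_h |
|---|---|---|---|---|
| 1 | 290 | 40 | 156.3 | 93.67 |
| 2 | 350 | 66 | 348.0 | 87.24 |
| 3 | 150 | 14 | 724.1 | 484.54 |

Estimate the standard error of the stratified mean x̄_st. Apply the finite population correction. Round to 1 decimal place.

SE(x̄_st) ≈ 24.3

V̂(x̄_st) = Σ W_h² (1 − n_h/N_h) s_h²/n_h, with W_h = N_h/N and N = 790:
  stratum 1: (290/790)²·(1 − 40/290)·93.67²/40 = 25.4815
  stratum 2: (350/790)²·(1 − 66/350)·87.24²/66 = 18.3662
  stratum 3: (150/790)²·(1 − 14/150)·484.54²/14 = 548.16
V̂(x̄_st) = 592.008
SE(x̄_st) = √592.008 = 24.3312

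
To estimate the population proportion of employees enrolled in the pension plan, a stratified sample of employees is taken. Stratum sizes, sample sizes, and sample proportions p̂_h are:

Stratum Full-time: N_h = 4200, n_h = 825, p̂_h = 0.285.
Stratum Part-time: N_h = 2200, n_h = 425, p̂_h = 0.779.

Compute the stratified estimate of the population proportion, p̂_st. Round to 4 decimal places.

p̂_st ≈ 0.4548

N = 6400; stratum weights W_h = N_h/N.
p̂_st = Σ W_h p̂_h = (4200·0.285 + 2200·0.779)/6400 = 0.45481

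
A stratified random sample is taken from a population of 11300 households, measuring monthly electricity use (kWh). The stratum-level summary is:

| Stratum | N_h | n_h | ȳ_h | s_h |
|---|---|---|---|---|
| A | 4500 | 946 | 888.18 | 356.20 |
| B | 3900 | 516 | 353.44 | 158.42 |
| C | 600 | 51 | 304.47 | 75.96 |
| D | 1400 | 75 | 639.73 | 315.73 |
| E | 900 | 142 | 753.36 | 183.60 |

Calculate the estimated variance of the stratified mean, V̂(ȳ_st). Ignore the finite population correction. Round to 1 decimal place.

V̂(ȳ_st) = Σ W_h² s_h²/n_h, with W_h = N_h/N and N = 11300:
  stratum A: (4500/11300)²·356.20²/946 = 21.2699
  stratum B: (3900/11300)²·158.42²/516 = 5.79352
  stratum C: (600/11300)²·75.96²/51 = 0.318967
  stratum D: (1400/11300)²·315.73²/75 = 20.4019
  stratum E: (900/11300)²·183.60²/142 = 1.50586
V̂(ȳ_st) = 49.2901

V̂(ȳ_st) ≈ 49.3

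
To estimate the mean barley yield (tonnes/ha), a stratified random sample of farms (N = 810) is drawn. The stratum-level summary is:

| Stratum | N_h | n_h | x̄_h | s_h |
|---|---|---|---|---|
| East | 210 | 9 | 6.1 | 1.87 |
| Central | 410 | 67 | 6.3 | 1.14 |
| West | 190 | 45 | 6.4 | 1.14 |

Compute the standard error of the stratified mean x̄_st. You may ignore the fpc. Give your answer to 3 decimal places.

SE(x̄_st) ≈ 0.181

V̂(x̄_st) = Σ W_h² s_h²/n_h, with W_h = N_h/N and N = 810:
  stratum East: (210/810)²·1.87²/9 = 0.0261162
  stratum Central: (410/810)²·1.14²/67 = 0.00496973
  stratum West: (190/810)²·1.14²/45 = 0.00158904
V̂(x̄_st) = 0.0326749
SE(x̄_st) = √0.0326749 = 0.180762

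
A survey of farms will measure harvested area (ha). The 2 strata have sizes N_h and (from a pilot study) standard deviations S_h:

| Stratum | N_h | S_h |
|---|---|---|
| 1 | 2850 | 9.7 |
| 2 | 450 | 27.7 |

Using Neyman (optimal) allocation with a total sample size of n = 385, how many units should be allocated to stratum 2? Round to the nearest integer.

Neyman allocation: n_h = n · N_h S_h / Σ N_i S_i, with n = 385.
  stratum 1: N_h·S_h = 2850·9.7 = 27645.00
  stratum 2: N_h·S_h = 450·27.7 = 12465.00
Σ N_h S_h = 40110.00
n for stratum 2 = 385·12465.00/40110.00 = 119.647 → 120

120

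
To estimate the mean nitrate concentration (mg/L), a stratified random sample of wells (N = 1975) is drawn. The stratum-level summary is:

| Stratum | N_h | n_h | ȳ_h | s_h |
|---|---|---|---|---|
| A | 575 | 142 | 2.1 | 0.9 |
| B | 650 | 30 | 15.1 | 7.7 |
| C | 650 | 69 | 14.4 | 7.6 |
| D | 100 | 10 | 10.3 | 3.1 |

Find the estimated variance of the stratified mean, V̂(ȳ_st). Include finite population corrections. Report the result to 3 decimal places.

V̂(ȳ_st) ≈ 0.288

V̂(ȳ_st) = Σ W_h² (1 − n_h/N_h) s_h²/n_h, with W_h = N_h/N and N = 1975:
  stratum A: (575/1975)²·(1 − 142/575)·0.9²/142 = 0.000364098
  stratum B: (650/1975)²·(1 − 30/650)·7.7²/30 = 0.204188
  stratum C: (650/1975)²·(1 − 69/650)·7.6²/69 = 0.0810463
  stratum D: (100/1975)²·(1 − 10/100)·3.1²/10 = 0.00221734
V̂(ȳ_st) = 0.287816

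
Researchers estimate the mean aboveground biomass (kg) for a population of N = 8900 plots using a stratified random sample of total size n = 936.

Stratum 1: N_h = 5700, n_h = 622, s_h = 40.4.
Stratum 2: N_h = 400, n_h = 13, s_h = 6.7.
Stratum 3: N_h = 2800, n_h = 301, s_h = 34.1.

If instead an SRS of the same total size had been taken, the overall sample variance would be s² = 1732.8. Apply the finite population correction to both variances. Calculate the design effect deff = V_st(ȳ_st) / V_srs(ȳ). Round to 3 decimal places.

V̂(ȳ_st) = Σ W_h² (1 − n_h/N_h) s_h²/n_h, with W_h = N_h/N and N = 8900:
  stratum 1: (5700/8900)²·(1 − 622/5700)·40.4²/622 = 0.95887
  stratum 2: (400/8900)²·(1 − 13/400)·6.7²/13 = 0.00674834
  stratum 3: (2800/8900)²·(1 − 301/2800)·34.1²/301 = 0.341261
V_st = 1.30688
V_srs = (1 − 936/8900)·1732.8/936 = 1.65659
deff = V_st / V_srs = 1.30688/1.65659 = 0.7889

deff ≈ 0.789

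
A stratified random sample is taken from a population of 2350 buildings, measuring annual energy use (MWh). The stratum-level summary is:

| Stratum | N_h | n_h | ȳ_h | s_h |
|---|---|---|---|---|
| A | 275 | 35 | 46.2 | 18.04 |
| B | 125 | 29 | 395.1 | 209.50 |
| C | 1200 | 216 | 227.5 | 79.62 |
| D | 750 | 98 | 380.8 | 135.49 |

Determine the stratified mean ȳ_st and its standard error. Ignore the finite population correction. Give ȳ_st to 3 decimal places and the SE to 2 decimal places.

ȳ_st = Σ W_h ȳ_h = (275·46.2 + 125·395.1 + 1200·227.5 + 750·380.8)/2350 = 264.12447
V̂(ȳ_st) = Σ W_h² s_h²/n_h, with W_h = N_h/N and N = 2350:
  stratum A: (275/2350)²·18.04²/35 = 0.127331
  stratum B: (125/2350)²·209.50²/29 = 4.28208
  stratum C: (1200/2350)²·79.62²/216 = 7.65275
  stratum D: (750/2350)²·135.49²/98 = 19.0799
V̂(ȳ_st) = 31.142
SE(ȳ_st) = √31.142 = 5.5805

ȳ_st ≈ 264.124, SE ≈ 5.58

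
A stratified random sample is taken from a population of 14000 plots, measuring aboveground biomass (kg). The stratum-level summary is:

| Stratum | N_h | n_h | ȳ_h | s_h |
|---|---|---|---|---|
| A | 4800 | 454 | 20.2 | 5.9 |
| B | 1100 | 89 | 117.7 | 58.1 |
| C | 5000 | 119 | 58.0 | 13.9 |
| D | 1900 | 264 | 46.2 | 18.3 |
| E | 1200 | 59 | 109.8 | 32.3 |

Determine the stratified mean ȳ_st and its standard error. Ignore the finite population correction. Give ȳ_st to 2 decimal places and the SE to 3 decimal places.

ȳ_st = Σ W_h ȳ_h = (4800·20.2 + 1100·117.7 + 5000·58.0 + 1900·46.2 + 1200·109.8)/14000 = 52.56929
V̂(ȳ_st) = Σ W_h² s_h²/n_h, with W_h = N_h/N and N = 14000:
  stratum A: (4800/14000)²·5.9²/454 = 0.00901311
  stratum B: (1100/14000)²·58.1²/89 = 0.234149
  stratum C: (5000/14000)²·13.9²/119 = 0.207094
  stratum D: (1900/14000)²·18.3²/264 = 0.0233641
  stratum E: (1200/14000)²·32.3²/59 = 0.129915
V̂(ȳ_st) = 0.603534
SE(ȳ_st) = √0.603534 = 0.776875

ȳ_st ≈ 52.57, SE ≈ 0.777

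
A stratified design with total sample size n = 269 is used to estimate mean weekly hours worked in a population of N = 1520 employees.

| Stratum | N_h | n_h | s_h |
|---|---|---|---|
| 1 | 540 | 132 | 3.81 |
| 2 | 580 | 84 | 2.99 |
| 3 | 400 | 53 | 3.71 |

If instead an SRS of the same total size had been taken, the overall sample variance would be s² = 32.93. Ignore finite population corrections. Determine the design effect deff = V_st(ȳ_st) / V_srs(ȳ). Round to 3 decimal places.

deff ≈ 0.387

V̂(ȳ_st) = Σ W_h² s_h²/n_h, with W_h = N_h/N and N = 1520:
  stratum 1: (540/1520)²·3.81²/132 = 0.0138796
  stratum 2: (580/1520)²·2.99²/84 = 0.0154964
  stratum 3: (400/1520)²·3.71²/53 = 0.0179848
V_st = 0.0473608
V_srs = s²/n = 32.93/269 = 0.122416
deff = V_st / V_srs = 0.0473608/0.122416 = 0.3869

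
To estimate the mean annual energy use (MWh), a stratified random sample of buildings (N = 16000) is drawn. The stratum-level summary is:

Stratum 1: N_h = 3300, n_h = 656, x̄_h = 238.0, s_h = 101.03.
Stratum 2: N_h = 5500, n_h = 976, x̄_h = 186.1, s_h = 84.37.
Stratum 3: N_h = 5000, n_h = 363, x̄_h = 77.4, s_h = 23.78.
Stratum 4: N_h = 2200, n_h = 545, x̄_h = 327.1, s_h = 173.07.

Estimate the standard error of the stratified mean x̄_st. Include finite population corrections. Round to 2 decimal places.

V̂(x̄_st) = Σ W_h² (1 − n_h/N_h) s_h²/n_h, with W_h = N_h/N and N = 16000:
  stratum 1: (3300/16000)²·(1 − 656/3300)·101.03²/656 = 0.530313
  stratum 2: (5500/16000)²·(1 − 976/5500)·84.37²/976 = 0.708878
  stratum 3: (5000/16000)²·(1 − 363/5000)·23.78²/363 = 0.141086
  stratum 4: (2200/16000)²·(1 − 545/2200)·173.07²/545 = 0.781678
V̂(x̄_st) = 2.16196
SE(x̄_st) = √2.16196 = 1.47036

SE(x̄_st) ≈ 1.47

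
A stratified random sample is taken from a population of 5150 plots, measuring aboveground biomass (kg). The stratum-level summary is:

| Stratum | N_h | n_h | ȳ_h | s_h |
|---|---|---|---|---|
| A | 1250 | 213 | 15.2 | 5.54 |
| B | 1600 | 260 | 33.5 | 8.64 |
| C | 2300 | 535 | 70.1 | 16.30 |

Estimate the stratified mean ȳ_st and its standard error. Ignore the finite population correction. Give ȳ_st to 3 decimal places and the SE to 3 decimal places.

ȳ_st = Σ W_h ȳ_h = (1250·15.2 + 1600·33.5 + 2300·70.1)/5150 = 45.40388
V̂(ȳ_st) = Σ W_h² s_h²/n_h, with W_h = N_h/N and N = 5150:
  stratum A: (1250/5150)²·5.54²/213 = 0.00848878
  stratum B: (1600/5150)²·8.64²/260 = 0.0277128
  stratum C: (2300/5150)²·16.30²/535 = 0.0990519
V̂(ȳ_st) = 0.135253
SE(ȳ_st) = √0.135253 = 0.367768

ȳ_st ≈ 45.404, SE ≈ 0.368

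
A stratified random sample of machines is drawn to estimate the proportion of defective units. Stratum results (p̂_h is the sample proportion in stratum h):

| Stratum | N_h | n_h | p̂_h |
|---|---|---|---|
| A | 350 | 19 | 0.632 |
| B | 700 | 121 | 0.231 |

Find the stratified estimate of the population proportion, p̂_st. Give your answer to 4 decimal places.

N = 1050; stratum weights W_h = N_h/N.
p̂_st = Σ W_h p̂_h = (350·0.632 + 700·0.231)/1050 = 0.36467

p̂_st ≈ 0.3647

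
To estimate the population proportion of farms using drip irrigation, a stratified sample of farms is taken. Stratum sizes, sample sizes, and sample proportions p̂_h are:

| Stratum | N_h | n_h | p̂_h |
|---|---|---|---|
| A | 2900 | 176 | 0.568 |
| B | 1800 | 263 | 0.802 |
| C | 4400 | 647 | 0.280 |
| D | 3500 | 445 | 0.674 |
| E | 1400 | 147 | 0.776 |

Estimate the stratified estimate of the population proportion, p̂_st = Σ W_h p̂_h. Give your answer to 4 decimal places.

p̂_st ≈ 0.5549

N = 14000; stratum weights W_h = N_h/N.
p̂_st = Σ W_h p̂_h = (2900·0.568 + 1800·0.802 + 4400·0.280 + 3500·0.674 + 1400·0.776)/14000 = 0.55487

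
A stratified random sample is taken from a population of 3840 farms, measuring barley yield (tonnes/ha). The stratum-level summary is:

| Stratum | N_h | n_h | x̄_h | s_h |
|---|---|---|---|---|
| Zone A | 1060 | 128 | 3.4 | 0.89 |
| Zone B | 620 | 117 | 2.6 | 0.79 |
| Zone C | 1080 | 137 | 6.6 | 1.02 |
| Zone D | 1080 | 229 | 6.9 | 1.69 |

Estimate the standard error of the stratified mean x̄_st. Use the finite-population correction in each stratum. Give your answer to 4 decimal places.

V̂(x̄_st) = Σ W_h² (1 − n_h/N_h) s_h²/n_h, with W_h = N_h/N and N = 3840:
  stratum Zone A: (1060/3840)²·(1 − 128/1060)·0.89²/128 = 0.0004146
  stratum Zone B: (620/3840)²·(1 − 117/620)·0.79²/117 = 0.000112815
  stratum Zone C: (1080/3840)²·(1 − 137/1080)·1.02²/137 = 0.000524509
  stratum Zone D: (1080/3840)²·(1 − 229/1080)·1.69²/229 = 0.000777372
V̂(x̄_st) = 0.0018293
SE(x̄_st) = √0.0018293 = 0.0427703

SE(x̄_st) ≈ 0.0428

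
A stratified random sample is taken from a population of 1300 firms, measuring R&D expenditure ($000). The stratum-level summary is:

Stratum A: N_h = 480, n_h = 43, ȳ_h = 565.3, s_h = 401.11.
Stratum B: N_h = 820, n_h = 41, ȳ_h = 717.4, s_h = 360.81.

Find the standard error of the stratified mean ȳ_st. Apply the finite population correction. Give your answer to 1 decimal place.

V̂(ȳ_st) = Σ W_h² (1 − n_h/N_h) s_h²/n_h, with W_h = N_h/N and N = 1300:
  stratum A: (480/1300)²·(1 − 43/480)·401.11²/43 = 464.402
  stratum B: (820/1300)²·(1 − 41/820)·360.81²/41 = 1200.16
V̂(ȳ_st) = 1664.56
SE(ȳ_st) = √1664.56 = 40.799

SE(ȳ_st) ≈ 40.8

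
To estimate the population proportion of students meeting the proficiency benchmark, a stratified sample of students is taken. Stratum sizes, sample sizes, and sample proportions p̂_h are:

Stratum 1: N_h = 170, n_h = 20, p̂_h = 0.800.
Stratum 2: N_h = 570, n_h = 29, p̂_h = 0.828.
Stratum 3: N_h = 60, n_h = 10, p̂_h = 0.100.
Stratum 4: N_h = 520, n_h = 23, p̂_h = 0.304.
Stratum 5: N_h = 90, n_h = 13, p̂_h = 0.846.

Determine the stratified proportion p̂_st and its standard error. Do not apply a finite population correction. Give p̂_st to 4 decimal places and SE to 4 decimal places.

p̂_st ≈ 0.6015, SE ≈ 0.0482

N = 1410; stratum weights W_h = N_h/N.
p̂_st = Σ W_h p̂_h = (170·0.800 + 570·0.828 + 60·0.100 + 520·0.304 + 90·0.846)/1410 = 0.60155
V̂(p̂_st) = Σ W_h² p̂_h(1−p̂_h)/(n_h−1):
  stratum 1: (170/1410)²·0.800·0.200/19 = 0.000122413
  stratum 2: (570/1410)²·0.828·0.172/28 = 0.000831213
  stratum 3: (60/1410)²·0.100·0.900/9 = 1.81077e-05
  stratum 4: (520/1410)²·0.304·0.696/22 = 0.00130806
  stratum 5: (90/1410)²·0.846·0.154/12 = 4.4234e-05
V̂(p̂_st) = 0.00232403; SE = √V̂ = 0.0482082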